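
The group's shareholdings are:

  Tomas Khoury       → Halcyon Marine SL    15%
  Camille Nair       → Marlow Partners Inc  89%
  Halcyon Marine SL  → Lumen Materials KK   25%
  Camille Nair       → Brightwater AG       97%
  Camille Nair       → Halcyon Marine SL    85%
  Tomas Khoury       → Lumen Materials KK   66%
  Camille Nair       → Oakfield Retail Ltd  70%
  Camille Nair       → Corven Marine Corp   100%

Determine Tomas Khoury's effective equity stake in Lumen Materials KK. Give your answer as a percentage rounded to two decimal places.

69.75%

Tomas reaches Lumen along 2 paths.
Via Halcyon: 15% × 25% = 3.75%.
Direct stake: 66% = 66%.
Total: 3.75% + 66% = 69.75%.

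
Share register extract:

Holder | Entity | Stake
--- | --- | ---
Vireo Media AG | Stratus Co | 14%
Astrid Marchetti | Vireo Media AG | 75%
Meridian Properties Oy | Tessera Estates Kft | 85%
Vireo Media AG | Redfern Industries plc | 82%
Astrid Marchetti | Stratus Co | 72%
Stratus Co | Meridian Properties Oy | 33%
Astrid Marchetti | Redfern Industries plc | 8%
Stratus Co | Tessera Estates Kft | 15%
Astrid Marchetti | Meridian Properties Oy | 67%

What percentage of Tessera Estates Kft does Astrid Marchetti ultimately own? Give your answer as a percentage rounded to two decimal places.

92.47%

Astrid reaches Tessera along 5 paths.
Via Stratus: 72% × 15% = 10.8%.
Via Vireo → Stratus: 75% × 14% × 15% = 1.575%.
Via Meridian: 67% × 85% = 56.95%.
Via Stratus → Meridian: 72% × 33% × 85% = 20.196%.
Via Vireo → Stratus → Meridian: 75% × 14% × 33% × 85% = 2.94525%.
Total: 10.8% + 1.575% + 56.95% + 20.196% + 2.94525% = 92.46625%.
Rounded: 92.47%.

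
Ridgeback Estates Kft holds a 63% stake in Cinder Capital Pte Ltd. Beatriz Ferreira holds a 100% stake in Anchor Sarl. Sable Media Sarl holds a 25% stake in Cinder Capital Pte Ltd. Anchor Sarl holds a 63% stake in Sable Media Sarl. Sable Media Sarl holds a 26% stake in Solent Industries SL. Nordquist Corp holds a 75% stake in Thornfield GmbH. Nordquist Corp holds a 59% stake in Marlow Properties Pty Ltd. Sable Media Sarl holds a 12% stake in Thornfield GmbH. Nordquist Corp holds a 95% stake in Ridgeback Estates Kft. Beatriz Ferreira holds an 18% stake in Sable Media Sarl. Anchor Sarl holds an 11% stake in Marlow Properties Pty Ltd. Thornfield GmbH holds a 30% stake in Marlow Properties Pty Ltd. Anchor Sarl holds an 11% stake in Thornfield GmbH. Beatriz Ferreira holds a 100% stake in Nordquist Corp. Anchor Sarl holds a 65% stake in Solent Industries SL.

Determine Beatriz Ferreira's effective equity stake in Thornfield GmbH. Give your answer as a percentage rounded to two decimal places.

95.72%

Beatriz reaches Thornfield along 4 paths.
Via Nordquist: 100% × 75% = 75%.
Via Sable: 18% × 12% = 2.16%.
Via Anchor → Sable: 100% × 63% × 12% = 7.56%.
Via Anchor: 100% × 11% = 11%.
Total: 75% + 2.16% + 7.56% + 11% = 95.72%.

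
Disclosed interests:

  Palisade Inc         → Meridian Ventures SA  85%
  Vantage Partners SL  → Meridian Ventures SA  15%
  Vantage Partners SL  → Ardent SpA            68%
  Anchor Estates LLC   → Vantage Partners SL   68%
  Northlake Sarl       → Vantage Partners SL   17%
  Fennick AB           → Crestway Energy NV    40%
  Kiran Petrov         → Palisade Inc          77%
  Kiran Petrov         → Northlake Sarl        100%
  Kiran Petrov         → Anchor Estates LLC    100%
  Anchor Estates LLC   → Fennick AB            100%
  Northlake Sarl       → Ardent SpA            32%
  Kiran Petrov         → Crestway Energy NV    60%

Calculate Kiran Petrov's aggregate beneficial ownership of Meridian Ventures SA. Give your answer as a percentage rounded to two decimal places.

78.20%

Kiran reaches Meridian along 3 paths.
Via Palisade: 77% × 85% = 65.45%.
Via Anchor → Vantage: 100% × 68% × 15% = 10.2%.
Via Northlake → Vantage: 100% × 17% × 15% = 2.55%.
Total: 65.45% + 10.2% + 2.55% = 78.2%.
Rounded: 78.20%.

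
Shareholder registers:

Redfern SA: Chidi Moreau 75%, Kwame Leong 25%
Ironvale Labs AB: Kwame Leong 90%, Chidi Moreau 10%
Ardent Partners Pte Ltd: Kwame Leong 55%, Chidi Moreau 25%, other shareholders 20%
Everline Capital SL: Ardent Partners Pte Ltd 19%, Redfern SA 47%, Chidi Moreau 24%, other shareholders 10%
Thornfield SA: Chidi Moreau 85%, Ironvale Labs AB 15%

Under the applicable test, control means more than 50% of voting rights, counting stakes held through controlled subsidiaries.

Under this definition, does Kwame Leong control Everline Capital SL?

No

Kwame holds 90% of Ironvale, so Kwame controls Ironvale.
Kwame holds 55% of Ardent, so Kwame controls Ardent.
In Everline, Kwame's side holds only 19%, not > 50%.
So Kwame does not control Everline.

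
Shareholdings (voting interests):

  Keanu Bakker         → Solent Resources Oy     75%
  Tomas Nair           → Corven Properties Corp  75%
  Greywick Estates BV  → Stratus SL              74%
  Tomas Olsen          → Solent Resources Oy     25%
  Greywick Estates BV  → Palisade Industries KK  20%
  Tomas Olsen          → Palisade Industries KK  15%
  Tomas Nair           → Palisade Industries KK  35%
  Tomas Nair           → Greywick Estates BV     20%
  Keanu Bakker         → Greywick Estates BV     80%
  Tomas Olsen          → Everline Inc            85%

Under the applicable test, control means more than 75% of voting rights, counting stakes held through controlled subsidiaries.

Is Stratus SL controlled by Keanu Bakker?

Keanu holds 80% of Greywick, so Keanu controls Greywick.
In Stratus, Keanu's side holds only 74%, not > 75%.
So Keanu does not control Stratus.

No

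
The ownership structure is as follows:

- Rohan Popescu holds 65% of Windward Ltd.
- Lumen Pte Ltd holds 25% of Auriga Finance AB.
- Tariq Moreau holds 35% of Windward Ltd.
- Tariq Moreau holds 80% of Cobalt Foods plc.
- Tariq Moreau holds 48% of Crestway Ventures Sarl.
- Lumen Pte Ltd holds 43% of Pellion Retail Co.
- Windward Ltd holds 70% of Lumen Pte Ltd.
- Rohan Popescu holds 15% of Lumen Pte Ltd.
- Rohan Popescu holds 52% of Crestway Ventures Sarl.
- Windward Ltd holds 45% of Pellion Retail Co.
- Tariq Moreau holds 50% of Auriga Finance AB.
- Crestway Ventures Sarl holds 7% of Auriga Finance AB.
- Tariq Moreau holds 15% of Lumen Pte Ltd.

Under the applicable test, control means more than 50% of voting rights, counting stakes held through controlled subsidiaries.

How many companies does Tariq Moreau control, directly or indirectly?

Tariq holds 80% of Cobalt, so Tariq controls Cobalt.
No other company's threshold is met.
Tariq controls 1 company.

1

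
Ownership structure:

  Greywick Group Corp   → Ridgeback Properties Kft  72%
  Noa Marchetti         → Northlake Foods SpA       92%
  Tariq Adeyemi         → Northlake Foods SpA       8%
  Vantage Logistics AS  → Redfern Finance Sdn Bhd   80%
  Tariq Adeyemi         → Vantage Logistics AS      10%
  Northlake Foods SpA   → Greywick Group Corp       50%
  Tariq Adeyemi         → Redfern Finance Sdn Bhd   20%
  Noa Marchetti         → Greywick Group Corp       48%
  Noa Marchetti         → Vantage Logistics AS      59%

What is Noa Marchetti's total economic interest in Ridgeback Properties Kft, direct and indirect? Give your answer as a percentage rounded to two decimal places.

67.68%

Noa reaches Ridgeback along 2 paths.
Via Northlake → Greywick: 92% × 50% × 72% = 33.12%.
Via Greywick: 48% × 72% = 34.56%.
Total: 33.12% + 34.56% = 67.68%.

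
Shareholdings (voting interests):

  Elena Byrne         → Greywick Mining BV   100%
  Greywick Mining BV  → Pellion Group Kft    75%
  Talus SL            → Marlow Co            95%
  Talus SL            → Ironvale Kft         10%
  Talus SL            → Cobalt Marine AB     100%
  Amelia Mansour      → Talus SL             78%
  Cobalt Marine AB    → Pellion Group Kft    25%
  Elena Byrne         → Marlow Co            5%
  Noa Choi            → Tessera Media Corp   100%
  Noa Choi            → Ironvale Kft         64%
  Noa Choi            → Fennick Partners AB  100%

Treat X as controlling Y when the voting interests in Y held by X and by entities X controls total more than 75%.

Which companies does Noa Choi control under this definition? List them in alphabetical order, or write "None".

Noa holds 100% of Fennick, so Noa controls Fennick.
Noa holds 100% of Tessera, so Noa controls Tessera.
No other company's threshold is met.

Fennick Partners AB, Tessera Media Corp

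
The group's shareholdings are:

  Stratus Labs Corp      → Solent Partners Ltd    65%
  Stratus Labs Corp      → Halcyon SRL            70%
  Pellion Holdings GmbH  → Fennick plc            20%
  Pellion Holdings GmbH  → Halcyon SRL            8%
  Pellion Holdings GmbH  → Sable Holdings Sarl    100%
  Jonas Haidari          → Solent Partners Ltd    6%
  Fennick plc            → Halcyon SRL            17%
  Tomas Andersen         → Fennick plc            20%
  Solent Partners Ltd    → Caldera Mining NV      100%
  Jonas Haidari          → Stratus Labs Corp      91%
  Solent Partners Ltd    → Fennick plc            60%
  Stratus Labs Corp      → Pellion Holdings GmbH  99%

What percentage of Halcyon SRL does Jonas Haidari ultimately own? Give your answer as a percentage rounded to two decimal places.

80.62%

Jonas reaches Halcyon along 5 paths.
Via Solent → Fennick: 6% × 60% × 17% = 0.612%.
Via Stratus → Solent → Fennick: 91% × 65% × 60% × 17% = 6.0333%.
Via Stratus → Pellion → Fennick: 91% × 99% × 20% × 17% = 3.06306%.
Via Stratus → Pellion: 91% × 99% × 8% = 7.2072%.
Via Stratus: 91% × 70% = 63.7%.
Total: 0.612% + 6.0333% + 3.06306% + 7.2072% + 63.7% = 80.61556%.
Rounded: 80.62%.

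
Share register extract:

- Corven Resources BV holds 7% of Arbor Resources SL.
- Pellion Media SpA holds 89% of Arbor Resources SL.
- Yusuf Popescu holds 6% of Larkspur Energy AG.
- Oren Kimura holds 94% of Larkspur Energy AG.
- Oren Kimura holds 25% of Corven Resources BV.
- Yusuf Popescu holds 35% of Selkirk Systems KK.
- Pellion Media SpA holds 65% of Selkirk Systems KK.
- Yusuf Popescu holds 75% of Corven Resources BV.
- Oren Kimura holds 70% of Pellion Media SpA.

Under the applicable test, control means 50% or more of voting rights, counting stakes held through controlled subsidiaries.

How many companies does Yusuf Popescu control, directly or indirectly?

Yusuf holds 75% of Corven, so Yusuf controls Corven.
No other company's threshold is met.
Yusuf controls 1 company.

1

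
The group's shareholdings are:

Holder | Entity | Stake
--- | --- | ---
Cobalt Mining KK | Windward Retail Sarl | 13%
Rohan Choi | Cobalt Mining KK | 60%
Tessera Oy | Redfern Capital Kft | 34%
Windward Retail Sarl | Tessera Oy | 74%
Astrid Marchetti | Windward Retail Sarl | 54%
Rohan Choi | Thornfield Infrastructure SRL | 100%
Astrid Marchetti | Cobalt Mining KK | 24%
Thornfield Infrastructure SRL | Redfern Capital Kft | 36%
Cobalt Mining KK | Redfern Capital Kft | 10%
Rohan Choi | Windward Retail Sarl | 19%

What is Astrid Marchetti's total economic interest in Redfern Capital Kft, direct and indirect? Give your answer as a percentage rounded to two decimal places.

16.77%

Astrid reaches Redfern along 3 paths.
Via Cobalt → Windward → Tessera: 24% × 13% × 74% × 34% = 0.784992%.
Via Windward → Tessera: 54% × 74% × 34% = 13.5864%.
Via Cobalt: 24% × 10% = 2.4%.
Total: 0.784992% + 13.5864% + 2.4% = 16.771392%.
Rounded: 16.77%.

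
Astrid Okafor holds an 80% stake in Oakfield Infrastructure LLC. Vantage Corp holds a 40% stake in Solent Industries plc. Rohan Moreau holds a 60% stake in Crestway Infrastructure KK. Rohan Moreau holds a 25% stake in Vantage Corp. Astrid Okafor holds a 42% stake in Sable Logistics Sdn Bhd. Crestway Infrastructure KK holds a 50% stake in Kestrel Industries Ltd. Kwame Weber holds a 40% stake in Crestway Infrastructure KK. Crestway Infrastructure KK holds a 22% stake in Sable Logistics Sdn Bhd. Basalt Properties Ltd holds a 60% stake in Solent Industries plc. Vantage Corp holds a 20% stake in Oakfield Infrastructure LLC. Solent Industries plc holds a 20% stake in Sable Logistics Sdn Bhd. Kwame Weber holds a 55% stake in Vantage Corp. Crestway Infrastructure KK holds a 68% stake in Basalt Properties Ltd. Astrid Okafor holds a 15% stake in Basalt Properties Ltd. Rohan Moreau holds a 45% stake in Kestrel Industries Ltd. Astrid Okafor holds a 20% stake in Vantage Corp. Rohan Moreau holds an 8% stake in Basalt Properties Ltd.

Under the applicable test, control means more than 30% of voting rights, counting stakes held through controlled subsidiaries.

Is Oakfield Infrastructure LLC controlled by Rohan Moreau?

No

Rohan holds 60% of Crestway, so Rohan controls Crestway.
Rohan and Crestway together hold 8% + 68% = 76% of Basalt, so Rohan controls Basalt.
Rohan and Crestway together hold 45% + 50% = 95% of Kestrel, so Rohan controls Kestrel.
Basalt holds 60% of Solent, so Rohan controls Solent.
Solent and Crestway together hold 20% + 22% = 42% of Sable, so Rohan controls Sable.
Neither Rohan nor any entity Rohan controls holds any voting interest in Oakfield.
So Rohan does not control Oakfield.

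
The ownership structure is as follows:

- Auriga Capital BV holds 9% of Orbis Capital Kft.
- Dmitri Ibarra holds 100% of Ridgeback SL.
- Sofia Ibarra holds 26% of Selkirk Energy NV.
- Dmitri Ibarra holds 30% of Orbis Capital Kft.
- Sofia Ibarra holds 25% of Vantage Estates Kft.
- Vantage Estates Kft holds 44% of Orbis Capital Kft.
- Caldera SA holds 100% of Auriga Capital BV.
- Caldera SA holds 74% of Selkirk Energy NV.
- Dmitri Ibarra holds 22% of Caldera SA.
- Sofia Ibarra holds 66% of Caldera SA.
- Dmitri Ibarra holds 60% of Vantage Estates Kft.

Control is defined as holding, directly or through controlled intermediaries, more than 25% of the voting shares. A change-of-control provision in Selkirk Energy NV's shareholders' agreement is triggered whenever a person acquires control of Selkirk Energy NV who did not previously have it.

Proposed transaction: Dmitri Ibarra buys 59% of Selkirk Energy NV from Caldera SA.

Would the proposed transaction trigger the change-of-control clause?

Yes

The purchase adds only to Dmitri's holdings (Caldera's stake shrinks), so Dmitri is the only person who could newly come to control Selkirk.
Dmitri holds 100% of Ridgeback, so Dmitri controls Ridgeback.
Dmitri holds 60% of Vantage, so Dmitri controls Vantage.
Dmitri and Vantage together hold 30% + 44% = 74% of Orbis, so Dmitri controls Orbis.
Neither Dmitri nor any entity Dmitri controls holds any voting interest in Selkirk.
So before the transaction, Dmitri does not control Selkirk.
After the purchase, Dmitri holds 59% of Selkirk directly, and Caldera's stake falls to 15%.
Dmitri holds 59% of Selkirk, so Dmitri controls Selkirk.
Dmitri did not control Selkirk before and does after, so the clause is triggered.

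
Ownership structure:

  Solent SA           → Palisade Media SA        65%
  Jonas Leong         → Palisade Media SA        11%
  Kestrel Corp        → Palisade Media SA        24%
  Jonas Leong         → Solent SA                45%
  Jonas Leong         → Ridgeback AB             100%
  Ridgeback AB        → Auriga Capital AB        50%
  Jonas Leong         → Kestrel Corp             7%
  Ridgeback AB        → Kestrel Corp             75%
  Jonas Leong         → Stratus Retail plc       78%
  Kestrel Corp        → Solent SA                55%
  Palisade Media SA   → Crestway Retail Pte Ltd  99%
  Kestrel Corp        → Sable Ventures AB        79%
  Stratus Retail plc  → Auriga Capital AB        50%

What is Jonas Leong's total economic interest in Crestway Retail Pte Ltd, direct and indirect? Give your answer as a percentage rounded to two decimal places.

88.35%

Jonas reaches Crestway along 6 paths.
Via Ridgeback → Kestrel → Palisade: 100% × 75% × 24% × 99% = 17.82%.
Via Kestrel → Palisade: 7% × 24% × 99% = 1.6632%.
Via Palisade: 11% × 99% = 10.89%.
Via Solent → Palisade: 45% × 65% × 99% = 28.9575%.
Via Ridgeback → Kestrel → Solent → Palisade: 100% × 75% × 55% × 65% × 99% = 26.544375%.
Via Kestrel → Solent → Palisade: 7% × 55% × 65% × 99% = 2.477475%.
Total: 17.82% + 1.6632% + 10.89% + 28.9575% + 26.544375% + 2.477475% = 88.35255%.
Rounded: 88.35%.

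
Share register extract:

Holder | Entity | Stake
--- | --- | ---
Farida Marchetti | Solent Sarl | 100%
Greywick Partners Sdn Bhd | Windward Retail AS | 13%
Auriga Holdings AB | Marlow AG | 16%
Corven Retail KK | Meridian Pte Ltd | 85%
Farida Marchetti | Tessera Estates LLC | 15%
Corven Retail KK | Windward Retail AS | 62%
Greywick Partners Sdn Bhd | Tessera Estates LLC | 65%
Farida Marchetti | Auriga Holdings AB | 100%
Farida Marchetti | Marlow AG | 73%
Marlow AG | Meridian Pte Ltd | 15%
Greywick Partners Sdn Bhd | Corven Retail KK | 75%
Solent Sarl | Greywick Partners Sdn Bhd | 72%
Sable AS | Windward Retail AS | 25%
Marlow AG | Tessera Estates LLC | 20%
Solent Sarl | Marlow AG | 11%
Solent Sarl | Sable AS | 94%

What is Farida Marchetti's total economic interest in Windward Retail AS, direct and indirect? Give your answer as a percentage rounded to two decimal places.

Farida reaches Windward along 3 paths.
Via Solent → Greywick: 100% × 72% × 13% = 9.36%.
Via Solent → Sable: 100% × 94% × 25% = 23.5%.
Via Solent → Greywick → Corven: 100% × 72% × 75% × 62% = 33.48%.
Total: 9.36% + 23.5% + 33.48% = 66.34%.

66.34%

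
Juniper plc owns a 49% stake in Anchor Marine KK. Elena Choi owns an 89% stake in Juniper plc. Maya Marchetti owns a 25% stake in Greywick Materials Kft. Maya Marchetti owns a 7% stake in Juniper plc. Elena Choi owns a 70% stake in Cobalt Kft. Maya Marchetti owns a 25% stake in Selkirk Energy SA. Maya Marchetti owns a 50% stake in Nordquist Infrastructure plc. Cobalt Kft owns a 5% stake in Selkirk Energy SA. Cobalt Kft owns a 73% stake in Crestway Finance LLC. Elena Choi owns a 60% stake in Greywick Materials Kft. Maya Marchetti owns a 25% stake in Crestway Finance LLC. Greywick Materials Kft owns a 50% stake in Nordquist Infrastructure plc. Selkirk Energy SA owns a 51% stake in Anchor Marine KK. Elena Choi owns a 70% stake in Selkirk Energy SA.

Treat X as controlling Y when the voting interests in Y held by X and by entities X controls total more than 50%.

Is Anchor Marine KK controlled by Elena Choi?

Elena holds 70% of Cobalt, so Elena controls Cobalt.
Elena and Cobalt together hold 70% + 5% = 75% of Selkirk, so Elena controls Selkirk.
Elena holds 89% of Juniper, so Elena controls Juniper.
Selkirk and Juniper together hold 51% + 49% = 100% of Anchor, so Elena controls Anchor.

Yes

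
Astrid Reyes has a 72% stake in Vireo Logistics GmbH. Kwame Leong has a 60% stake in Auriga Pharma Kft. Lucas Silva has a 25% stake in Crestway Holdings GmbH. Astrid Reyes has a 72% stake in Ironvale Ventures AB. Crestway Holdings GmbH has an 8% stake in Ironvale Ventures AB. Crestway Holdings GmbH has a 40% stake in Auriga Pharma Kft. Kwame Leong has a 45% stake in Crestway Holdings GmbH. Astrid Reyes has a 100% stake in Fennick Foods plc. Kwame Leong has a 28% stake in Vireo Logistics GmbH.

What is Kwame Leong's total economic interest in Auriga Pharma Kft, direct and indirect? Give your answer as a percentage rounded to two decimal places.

Kwame reaches Auriga along 2 paths.
Via Crestway: 45% × 40% = 18%.
Direct stake: 60% = 60%.
Total: 18% + 60% = 78%.
Rounded: 78.00%.

78.00%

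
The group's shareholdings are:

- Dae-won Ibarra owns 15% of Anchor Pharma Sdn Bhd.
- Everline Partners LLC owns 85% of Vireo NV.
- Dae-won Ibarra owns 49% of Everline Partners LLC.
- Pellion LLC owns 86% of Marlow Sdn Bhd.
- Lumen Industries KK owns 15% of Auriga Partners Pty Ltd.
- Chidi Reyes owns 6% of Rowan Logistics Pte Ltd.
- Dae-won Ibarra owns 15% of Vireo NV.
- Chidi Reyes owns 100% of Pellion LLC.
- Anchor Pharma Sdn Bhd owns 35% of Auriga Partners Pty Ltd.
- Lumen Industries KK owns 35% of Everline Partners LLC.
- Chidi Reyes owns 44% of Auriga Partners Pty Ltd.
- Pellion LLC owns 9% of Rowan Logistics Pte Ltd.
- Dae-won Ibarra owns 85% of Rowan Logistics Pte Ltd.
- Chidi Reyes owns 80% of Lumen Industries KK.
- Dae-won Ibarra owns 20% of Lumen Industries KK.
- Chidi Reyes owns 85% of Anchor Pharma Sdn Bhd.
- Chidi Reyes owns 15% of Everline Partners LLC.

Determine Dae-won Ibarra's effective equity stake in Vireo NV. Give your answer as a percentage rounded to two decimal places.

Dae-won reaches Vireo along 3 paths.
Via Everline: 49% × 85% = 41.65%.
Via Lumen → Everline: 20% × 35% × 85% = 5.95%.
Direct stake: 15% = 15%.
Total: 41.65% + 5.95% + 15% = 62.6%.
Rounded: 62.60%.

62.60%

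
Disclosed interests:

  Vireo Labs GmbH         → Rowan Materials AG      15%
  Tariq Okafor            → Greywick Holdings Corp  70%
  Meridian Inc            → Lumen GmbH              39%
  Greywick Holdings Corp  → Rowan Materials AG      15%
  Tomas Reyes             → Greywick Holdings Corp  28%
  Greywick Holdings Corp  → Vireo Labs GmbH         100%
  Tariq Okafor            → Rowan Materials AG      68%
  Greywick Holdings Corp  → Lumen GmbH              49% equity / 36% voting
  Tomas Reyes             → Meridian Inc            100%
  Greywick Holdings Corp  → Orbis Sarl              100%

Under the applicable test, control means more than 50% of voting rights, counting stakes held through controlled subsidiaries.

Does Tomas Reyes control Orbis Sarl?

No

Tomas holds 100% of Meridian, so Tomas controls Meridian.
Neither Tomas nor any entity Tomas controls holds any voting interest in Orbis.
So Tomas does not control Orbis.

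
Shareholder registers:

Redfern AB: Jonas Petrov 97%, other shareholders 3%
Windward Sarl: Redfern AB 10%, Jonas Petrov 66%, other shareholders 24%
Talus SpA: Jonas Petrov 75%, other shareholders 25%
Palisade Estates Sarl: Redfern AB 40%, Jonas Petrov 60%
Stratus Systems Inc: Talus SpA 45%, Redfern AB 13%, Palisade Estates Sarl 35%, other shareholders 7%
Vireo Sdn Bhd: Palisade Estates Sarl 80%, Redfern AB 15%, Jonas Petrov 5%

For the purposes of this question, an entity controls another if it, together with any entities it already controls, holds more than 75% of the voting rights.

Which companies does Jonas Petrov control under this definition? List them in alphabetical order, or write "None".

Palisade Estates Sarl, Redfern AB, Vireo Sdn Bhd, Windward Sarl

Jonas holds 97% of Redfern, so Jonas controls Redfern.
Redfern and Jonas together hold 10% + 66% = 76% of Windward, so Jonas controls Windward.
Redfern and Jonas together hold 40% + 60% = 100% of Palisade, so Jonas controls Palisade.
Palisade and Redfern and Jonas together hold 80% + 15% + 5% = 100% of Vireo, so Jonas controls Vireo.
No other company's threshold is met.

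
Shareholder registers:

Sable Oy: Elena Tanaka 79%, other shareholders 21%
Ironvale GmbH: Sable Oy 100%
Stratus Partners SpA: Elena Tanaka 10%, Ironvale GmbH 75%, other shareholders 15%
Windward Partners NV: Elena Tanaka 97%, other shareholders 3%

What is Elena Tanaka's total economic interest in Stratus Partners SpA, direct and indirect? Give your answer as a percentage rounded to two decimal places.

69.25%

Elena reaches Stratus along 2 paths.
Direct stake: 10% = 10%.
Via Sable → Ironvale: 79% × 100% × 75% = 59.25%.
Total: 10% + 59.25% = 69.25%.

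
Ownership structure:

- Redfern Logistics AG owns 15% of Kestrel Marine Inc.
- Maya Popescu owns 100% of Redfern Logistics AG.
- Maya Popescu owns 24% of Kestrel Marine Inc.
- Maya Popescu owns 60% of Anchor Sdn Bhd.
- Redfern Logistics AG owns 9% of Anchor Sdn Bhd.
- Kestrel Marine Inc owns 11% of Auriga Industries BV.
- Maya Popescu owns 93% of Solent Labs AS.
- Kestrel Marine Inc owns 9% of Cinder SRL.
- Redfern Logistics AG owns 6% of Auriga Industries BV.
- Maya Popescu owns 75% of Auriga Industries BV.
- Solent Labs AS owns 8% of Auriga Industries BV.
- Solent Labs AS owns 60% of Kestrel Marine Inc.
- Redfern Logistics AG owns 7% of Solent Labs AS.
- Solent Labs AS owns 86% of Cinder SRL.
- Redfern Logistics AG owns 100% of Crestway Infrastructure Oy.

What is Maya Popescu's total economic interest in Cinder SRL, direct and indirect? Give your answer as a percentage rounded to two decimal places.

Maya reaches Cinder along 6 paths.
Via Solent: 93% × 86% = 79.98%.
Via Redfern → Solent: 100% × 7% × 86% = 6.02%.
Via Kestrel: 24% × 9% = 2.16%.
Via Redfern → Kestrel: 100% × 15% × 9% = 1.35%.
Via Solent → Kestrel: 93% × 60% × 9% = 5.022%.
Via Redfern → Solent → Kestrel: 100% × 7% × 60% × 9% = 0.378%.
Total: 79.98% + 6.02% + 2.16% + 1.35% + 5.022% + 0.378% = 94.91%.

94.91%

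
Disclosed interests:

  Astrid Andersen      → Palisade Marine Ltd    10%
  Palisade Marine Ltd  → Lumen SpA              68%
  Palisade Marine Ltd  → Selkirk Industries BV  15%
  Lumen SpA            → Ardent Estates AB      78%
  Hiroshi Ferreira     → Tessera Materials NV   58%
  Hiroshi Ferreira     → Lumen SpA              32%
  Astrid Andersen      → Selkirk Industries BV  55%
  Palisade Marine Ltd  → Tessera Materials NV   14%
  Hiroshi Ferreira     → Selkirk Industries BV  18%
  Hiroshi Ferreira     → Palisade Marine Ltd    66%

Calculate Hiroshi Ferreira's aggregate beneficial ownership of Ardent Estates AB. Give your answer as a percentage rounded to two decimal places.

59.97%

Hiroshi reaches Ardent along 2 paths.
Via Lumen: 32% × 78% = 24.96%.
Via Palisade → Lumen: 66% × 68% × 78% = 35.0064%.
Total: 24.96% + 35.0064% = 59.9664%.
Rounded: 59.97%.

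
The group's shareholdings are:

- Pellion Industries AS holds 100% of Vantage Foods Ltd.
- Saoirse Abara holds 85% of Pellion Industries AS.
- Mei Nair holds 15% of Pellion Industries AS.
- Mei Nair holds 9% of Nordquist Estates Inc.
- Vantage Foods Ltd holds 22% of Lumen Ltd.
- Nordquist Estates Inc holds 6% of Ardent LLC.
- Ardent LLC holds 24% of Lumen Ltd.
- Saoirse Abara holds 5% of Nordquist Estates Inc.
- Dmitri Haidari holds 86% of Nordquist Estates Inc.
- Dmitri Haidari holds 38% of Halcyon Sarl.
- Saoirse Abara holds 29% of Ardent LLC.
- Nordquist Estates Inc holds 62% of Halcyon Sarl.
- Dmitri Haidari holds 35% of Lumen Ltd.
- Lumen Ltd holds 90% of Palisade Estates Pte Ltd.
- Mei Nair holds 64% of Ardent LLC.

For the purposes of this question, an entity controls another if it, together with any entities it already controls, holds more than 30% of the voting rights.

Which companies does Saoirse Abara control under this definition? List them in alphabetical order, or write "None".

Pellion Industries AS, Vantage Foods Ltd

Saoirse holds 85% of Pellion, so Saoirse controls Pellion.
Pellion holds 100% of Vantage, so Saoirse controls Vantage.
No other company's threshold is met.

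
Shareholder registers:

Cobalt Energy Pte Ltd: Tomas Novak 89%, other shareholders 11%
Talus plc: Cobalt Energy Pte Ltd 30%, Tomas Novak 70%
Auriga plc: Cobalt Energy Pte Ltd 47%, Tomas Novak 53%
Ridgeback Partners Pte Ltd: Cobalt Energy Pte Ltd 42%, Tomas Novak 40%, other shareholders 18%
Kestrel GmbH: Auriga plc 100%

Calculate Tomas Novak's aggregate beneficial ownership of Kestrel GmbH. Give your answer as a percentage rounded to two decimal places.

94.83%

Tomas reaches Kestrel along 2 paths.
Via Cobalt → Auriga: 89% × 47% × 100% = 41.83%.
Via Auriga: 53% × 100% = 53%.
Total: 41.83% + 53% = 94.83%.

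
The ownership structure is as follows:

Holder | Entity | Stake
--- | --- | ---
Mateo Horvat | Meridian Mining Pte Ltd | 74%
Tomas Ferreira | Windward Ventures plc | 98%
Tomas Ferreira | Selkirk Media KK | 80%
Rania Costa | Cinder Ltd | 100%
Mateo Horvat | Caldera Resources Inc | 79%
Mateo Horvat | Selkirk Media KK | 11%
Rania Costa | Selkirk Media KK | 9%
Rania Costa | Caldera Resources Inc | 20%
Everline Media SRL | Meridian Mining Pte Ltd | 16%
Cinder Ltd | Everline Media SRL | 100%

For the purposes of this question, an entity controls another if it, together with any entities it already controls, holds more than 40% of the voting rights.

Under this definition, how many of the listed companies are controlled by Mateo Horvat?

2

Mateo holds 79% of Caldera, so Mateo controls Caldera.
Mateo holds 74% of Meridian, so Mateo controls Meridian.
No other company's threshold is met.
Mateo controls 2 companies.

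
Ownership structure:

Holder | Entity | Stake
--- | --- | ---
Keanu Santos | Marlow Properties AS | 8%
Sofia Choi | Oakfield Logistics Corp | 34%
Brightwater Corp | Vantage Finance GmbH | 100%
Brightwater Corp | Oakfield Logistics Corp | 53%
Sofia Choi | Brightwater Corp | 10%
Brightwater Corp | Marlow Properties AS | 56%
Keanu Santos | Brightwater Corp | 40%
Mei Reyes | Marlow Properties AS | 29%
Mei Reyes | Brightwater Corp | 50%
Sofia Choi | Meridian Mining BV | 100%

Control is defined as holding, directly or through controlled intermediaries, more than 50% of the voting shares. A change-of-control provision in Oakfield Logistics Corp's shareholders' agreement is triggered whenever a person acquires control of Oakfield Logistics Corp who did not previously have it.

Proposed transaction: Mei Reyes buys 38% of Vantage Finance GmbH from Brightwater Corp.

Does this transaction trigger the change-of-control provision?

The purchase adds only to Mei's holdings (Brightwater's stake shrinks), so Mei is the only person who could newly come to control Oakfield.
Mei's largest direct stake is 50% in Brightwater, which does not meet the threshold, so Mei controls no company.
Neither Mei nor any entity Mei controls holds any voting interest in Oakfield.
So before the transaction, Mei does not control Oakfield.
After the purchase, Mei holds 38% of Vantage directly, and Brightwater's stake falls to 62%.
Mei's side now holds 38% of Vantage, not > 50%, so Mei still does not control Vantage.
After the transaction, neither Mei nor any entity Mei controls holds a voting interest in Oakfield, so Mei still does not control it.
No new person acquires control, so the clause is not triggered.

No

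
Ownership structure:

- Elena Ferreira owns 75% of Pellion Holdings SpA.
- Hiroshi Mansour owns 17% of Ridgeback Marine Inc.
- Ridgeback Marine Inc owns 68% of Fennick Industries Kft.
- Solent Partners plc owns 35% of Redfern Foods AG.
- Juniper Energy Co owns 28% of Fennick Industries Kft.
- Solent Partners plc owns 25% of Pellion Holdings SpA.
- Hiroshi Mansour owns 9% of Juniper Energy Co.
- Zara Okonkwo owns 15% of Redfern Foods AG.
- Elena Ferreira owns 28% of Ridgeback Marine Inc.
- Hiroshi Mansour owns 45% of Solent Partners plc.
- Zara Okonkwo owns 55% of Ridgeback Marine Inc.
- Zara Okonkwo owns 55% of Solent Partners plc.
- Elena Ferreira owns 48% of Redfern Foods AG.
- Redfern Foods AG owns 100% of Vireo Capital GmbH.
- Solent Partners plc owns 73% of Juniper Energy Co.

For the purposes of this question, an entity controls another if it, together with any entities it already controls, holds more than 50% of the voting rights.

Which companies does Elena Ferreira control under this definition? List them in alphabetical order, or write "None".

Pellion Holdings SpA

Elena holds 75% of Pellion, so Elena controls Pellion.
No other company's threshold is met.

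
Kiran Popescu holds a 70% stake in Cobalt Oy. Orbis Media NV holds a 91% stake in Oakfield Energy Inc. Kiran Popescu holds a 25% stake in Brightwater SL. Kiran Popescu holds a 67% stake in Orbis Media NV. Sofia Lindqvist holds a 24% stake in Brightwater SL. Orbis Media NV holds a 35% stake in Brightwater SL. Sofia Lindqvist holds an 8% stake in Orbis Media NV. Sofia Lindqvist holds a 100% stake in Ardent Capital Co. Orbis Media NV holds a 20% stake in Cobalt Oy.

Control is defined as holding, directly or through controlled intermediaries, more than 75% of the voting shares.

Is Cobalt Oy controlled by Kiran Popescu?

Kiran's largest direct stake is 70% in Cobalt, which does not meet the threshold, so Kiran controls no company.
In Cobalt, Kiran's side holds only 70%, not > 75%.
So Kiran does not control Cobalt.

No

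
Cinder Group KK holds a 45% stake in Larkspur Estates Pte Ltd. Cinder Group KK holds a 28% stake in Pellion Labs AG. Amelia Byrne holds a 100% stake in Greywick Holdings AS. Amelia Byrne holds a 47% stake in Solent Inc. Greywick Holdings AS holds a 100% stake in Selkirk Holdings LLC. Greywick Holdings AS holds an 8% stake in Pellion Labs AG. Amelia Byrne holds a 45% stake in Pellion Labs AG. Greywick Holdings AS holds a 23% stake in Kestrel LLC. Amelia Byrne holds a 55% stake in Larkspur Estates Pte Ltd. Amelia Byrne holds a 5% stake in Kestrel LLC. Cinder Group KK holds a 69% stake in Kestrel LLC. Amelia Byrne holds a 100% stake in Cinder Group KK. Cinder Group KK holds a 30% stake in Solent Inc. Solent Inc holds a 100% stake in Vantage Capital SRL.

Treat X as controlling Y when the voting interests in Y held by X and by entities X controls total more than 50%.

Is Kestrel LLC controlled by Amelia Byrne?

Amelia holds 100% of Greywick, so Amelia controls Greywick.
Amelia holds 100% of Cinder, so Amelia controls Cinder.
Cinder and Greywick and Amelia together hold 69% + 23% + 5% = 97% of Kestrel, so Amelia controls Kestrel.

Yes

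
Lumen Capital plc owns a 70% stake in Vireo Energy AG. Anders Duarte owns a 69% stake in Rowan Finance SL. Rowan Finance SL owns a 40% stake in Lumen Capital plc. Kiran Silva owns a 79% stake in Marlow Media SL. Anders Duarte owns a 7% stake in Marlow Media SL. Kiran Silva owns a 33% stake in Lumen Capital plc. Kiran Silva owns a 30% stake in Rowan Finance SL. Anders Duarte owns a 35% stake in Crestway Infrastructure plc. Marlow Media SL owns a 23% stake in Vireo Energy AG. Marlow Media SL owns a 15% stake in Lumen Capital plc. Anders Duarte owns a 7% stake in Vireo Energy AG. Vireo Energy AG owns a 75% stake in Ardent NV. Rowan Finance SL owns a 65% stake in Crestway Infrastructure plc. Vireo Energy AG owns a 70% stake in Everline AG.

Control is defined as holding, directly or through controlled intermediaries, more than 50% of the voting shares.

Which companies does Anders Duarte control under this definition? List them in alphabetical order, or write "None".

Anders holds 69% of Rowan, so Anders controls Rowan.
Rowan and Anders together hold 65% + 35% = 100% of Crestway, so Anders controls Crestway.
No other company's threshold is met.

Crestway Infrastructure plc, Rowan Finance SL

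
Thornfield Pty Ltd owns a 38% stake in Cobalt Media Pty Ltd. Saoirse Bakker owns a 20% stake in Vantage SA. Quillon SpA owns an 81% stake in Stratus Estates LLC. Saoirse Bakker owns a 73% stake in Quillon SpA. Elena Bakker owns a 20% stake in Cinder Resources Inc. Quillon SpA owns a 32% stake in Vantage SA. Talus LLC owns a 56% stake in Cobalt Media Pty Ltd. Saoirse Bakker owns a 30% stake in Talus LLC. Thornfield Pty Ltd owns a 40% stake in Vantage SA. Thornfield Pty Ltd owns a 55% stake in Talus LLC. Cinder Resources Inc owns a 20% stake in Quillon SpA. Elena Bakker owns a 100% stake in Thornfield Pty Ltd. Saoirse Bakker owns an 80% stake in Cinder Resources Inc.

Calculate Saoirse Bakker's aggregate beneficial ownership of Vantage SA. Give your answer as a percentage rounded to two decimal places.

Saoirse reaches Vantage along 3 paths.
Via Cinder → Quillon: 80% × 20% × 32% = 5.12%.
Via Quillon: 73% × 32% = 23.36%.
Direct stake: 20% = 20%.
Total: 5.12% + 23.36% + 20% = 48.48%.

48.48%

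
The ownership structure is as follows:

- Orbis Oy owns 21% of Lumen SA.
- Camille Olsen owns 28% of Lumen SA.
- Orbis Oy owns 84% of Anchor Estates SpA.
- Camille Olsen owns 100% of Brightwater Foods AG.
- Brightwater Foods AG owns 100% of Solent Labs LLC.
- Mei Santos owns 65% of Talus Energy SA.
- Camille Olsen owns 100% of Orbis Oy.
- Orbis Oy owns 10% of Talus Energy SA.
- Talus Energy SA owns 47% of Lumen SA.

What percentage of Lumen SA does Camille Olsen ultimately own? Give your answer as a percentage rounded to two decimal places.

53.70%

Camille reaches Lumen along 3 paths.
Via Orbis → Talus: 100% × 10% × 47% = 4.7%.
Direct stake: 28% = 28%.
Via Orbis: 100% × 21% = 21%.
Total: 4.7% + 28% + 21% = 53.7%.
Rounded: 53.70%.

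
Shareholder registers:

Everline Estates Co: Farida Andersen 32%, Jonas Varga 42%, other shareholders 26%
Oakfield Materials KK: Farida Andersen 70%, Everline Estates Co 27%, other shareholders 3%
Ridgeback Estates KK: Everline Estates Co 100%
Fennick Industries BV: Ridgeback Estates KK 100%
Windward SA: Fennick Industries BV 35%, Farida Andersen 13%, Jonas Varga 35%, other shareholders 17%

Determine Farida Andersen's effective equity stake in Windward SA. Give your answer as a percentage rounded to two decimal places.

24.20%

Farida reaches Windward along 2 paths.
Via Everline → Ridgeback → Fennick: 32% × 100% × 100% × 35% = 11.2%.
Direct stake: 13% = 13%.
Total: 11.2% + 13% = 24.2%.
Rounded: 24.20%.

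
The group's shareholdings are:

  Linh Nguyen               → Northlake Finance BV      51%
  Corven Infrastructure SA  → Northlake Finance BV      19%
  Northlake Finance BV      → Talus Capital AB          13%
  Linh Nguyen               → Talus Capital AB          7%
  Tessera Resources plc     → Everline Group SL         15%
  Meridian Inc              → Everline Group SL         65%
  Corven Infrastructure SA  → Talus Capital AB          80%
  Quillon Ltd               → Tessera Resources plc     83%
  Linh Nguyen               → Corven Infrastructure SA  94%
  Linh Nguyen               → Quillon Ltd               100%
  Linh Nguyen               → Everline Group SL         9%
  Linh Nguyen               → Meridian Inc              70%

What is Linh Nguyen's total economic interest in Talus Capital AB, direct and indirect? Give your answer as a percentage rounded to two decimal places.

91.15%

Linh reaches Talus along 4 paths.
Via Corven → Northlake: 94% × 19% × 13% = 2.3218%.
Via Northlake: 51% × 13% = 6.63%.
Direct stake: 7% = 7%.
Via Corven: 94% × 80% = 75.2%.
Total: 2.3218% + 6.63% + 7% + 75.2% = 91.1518%.
Rounded: 91.15%.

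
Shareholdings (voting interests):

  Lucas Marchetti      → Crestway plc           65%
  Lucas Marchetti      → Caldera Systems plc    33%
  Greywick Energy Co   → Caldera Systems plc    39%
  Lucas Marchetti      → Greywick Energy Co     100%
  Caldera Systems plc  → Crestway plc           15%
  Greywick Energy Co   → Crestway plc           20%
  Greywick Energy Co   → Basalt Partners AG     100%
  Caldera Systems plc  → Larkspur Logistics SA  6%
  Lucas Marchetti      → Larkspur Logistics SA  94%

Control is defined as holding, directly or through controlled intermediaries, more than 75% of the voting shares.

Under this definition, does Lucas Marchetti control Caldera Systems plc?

Lucas holds 100% of Greywick, so Lucas controls Greywick.
Greywick holds 100% of Basalt, so Lucas controls Basalt.
Lucas holds 94% of Larkspur, so Lucas controls Larkspur.
Greywick and Lucas together hold 20% + 65% = 85% of Crestway, so Lucas controls Crestway.
In Caldera, Lucas's side holds only 39% + 33% = 72%, not > 75%.
So Lucas does not control Caldera.

No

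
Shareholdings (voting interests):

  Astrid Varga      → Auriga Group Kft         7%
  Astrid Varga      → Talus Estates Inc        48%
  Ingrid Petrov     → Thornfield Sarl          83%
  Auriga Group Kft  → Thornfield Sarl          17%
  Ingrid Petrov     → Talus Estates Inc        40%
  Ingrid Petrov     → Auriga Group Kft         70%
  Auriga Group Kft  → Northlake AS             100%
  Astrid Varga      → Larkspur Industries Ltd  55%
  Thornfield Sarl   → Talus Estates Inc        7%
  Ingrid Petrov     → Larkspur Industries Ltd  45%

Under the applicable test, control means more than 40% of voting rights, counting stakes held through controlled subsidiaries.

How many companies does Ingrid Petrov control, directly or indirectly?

5

Ingrid holds 45% of Larkspur, so Ingrid controls Larkspur.
Ingrid holds 70% of Auriga, so Ingrid controls Auriga.
Ingrid and Auriga together hold 83% + 17% = 100% of Thornfield, so Ingrid controls Thornfield.
Auriga holds 100% of Northlake, so Ingrid controls Northlake.
Ingrid and Thornfield together hold 40% + 7% = 47% of Talus, so Ingrid controls Talus.
Ingrid controls 5 companies.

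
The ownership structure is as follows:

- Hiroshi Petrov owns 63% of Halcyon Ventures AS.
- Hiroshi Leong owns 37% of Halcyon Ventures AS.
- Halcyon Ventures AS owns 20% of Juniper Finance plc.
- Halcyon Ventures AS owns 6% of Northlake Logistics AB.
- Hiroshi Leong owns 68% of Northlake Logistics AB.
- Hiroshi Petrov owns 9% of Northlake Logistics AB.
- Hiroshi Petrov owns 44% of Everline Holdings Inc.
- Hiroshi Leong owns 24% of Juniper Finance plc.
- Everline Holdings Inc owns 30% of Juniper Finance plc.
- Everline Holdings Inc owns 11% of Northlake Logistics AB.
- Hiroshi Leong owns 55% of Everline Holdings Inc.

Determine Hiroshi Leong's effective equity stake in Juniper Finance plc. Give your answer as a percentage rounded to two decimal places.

47.90%

Hiroshi Leong reaches Juniper along 3 paths.
Via Everline: 55% × 30% = 16.5%.
Direct stake: 24% = 24%.
Via Halcyon: 37% × 20% = 7.4%.
Total: 16.5% + 24% + 7.4% = 47.9%.
Rounded: 47.90%.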